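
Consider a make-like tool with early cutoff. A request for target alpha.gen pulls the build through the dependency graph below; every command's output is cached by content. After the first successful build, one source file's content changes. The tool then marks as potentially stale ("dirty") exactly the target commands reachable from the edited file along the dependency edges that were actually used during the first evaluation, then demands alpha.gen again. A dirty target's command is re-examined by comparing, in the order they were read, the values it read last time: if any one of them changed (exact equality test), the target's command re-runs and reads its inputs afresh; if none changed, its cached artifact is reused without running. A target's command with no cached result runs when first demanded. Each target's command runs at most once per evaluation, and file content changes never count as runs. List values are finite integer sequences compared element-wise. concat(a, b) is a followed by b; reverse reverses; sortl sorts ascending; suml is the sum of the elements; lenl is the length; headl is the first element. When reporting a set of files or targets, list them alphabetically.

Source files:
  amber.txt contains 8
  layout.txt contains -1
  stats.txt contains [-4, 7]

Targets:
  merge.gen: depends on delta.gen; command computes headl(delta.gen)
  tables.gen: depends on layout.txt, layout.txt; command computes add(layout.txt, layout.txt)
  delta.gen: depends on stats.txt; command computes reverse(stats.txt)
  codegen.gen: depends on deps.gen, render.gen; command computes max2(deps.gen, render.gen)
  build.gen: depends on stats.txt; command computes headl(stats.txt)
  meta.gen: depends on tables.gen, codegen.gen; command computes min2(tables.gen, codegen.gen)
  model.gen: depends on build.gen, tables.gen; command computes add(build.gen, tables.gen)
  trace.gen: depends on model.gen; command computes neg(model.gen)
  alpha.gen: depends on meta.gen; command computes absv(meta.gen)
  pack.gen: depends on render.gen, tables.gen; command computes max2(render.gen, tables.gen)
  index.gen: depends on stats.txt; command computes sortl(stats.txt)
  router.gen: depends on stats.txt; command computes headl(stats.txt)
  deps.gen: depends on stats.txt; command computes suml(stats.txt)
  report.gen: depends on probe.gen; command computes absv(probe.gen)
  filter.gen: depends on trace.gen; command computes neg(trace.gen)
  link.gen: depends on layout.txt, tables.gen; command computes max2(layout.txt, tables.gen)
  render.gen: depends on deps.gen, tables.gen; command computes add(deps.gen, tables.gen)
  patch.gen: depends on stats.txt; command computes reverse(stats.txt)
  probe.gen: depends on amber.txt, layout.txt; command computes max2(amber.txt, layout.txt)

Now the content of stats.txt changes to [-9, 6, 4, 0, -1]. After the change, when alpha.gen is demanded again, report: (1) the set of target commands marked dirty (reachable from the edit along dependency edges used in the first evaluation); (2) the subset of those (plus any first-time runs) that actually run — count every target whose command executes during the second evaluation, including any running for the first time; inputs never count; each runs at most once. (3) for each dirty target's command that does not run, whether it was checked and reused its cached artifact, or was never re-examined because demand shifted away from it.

First demand of the output computes:
  deps.gen = suml([-4, 7]) = 3
  tables.gen = add(-1, -1) = -2
  render.gen = add(3, -2) = 1
  codegen.gen = max2(3, 1) = 3
  meta.gen = min2(-2, 3) = -2
  alpha.gen = absv(-2) = 2

After the edit, cleaning proceeds:
  deps.gen: a read changed (stats.txt [-4, 7]->[-9, 6, 4, 0, -1]) — executes, giving 0.
  render.gen: a read changed (deps.gen 3->0) — executes, giving -2.
  codegen.gen: a read changed (deps.gen 3->0; render.gen 1->-2) — executes, giving 0.
  meta.gen: a read changed (codegen.gen 3->0) — executes, giving -2 — identical to its old value.
  alpha.gen: dirty, but its reads are unchanged (meta.gen unchanged); cached 2 stands.

Note the absorption at meta.gen: it re-runs yet its value is the same, leaving the output's value untouched.

The edit dirties: alpha.gen, codegen.gen, deps.gen, meta.gen, render.gen.
4 target commands run: codegen.gen, deps.gen, meta.gen, render.gen.
Cache hits after checking: alpha.gen.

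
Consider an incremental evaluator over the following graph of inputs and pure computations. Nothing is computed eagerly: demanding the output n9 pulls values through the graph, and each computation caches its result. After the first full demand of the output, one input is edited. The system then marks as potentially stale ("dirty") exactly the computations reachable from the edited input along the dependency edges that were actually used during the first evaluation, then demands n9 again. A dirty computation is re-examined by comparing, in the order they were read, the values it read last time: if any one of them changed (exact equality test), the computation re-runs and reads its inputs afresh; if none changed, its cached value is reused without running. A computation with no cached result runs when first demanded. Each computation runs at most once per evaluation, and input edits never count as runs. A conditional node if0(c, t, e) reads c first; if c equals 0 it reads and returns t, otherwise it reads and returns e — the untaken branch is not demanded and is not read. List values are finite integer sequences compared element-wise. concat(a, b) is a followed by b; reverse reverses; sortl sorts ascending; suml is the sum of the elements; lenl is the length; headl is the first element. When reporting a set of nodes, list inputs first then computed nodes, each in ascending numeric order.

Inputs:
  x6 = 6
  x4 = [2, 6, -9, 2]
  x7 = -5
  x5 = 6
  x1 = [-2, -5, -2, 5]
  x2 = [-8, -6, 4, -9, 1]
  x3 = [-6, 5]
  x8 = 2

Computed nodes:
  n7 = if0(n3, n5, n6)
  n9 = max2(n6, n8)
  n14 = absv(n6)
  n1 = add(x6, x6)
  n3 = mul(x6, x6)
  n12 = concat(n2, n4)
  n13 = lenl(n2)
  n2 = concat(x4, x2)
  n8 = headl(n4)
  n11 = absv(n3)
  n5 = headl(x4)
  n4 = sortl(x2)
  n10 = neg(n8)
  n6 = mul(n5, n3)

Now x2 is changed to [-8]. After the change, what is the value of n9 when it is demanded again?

n9 now evaluates to 72.

Initial pass — values computed on the first demand:
  n3 = mul(6, 6) = 36
  n4 = sortl([-8, -6, 4, -9, 1]) = [-9, -8, -6, 1, 4]
  n5 = headl([2, 6, -9, 2]) = 2
  n6 = mul(2, 36) = 72
  n8 = headl([-9, -8, -6, 1, 4]) = -9
  n9 = max2(72, -9) = 72

Second demand — change propagation:
  n4: re-runs because x2 [-8, -6, 4, -9, 1]->[-8]; new result [-8].
  n8: re-runs because n4 [-9, -8, -6, 1, 4]->[-8]; new result -8.
  n9: re-runs because n8 -9->-8; new result 72 (unchanged).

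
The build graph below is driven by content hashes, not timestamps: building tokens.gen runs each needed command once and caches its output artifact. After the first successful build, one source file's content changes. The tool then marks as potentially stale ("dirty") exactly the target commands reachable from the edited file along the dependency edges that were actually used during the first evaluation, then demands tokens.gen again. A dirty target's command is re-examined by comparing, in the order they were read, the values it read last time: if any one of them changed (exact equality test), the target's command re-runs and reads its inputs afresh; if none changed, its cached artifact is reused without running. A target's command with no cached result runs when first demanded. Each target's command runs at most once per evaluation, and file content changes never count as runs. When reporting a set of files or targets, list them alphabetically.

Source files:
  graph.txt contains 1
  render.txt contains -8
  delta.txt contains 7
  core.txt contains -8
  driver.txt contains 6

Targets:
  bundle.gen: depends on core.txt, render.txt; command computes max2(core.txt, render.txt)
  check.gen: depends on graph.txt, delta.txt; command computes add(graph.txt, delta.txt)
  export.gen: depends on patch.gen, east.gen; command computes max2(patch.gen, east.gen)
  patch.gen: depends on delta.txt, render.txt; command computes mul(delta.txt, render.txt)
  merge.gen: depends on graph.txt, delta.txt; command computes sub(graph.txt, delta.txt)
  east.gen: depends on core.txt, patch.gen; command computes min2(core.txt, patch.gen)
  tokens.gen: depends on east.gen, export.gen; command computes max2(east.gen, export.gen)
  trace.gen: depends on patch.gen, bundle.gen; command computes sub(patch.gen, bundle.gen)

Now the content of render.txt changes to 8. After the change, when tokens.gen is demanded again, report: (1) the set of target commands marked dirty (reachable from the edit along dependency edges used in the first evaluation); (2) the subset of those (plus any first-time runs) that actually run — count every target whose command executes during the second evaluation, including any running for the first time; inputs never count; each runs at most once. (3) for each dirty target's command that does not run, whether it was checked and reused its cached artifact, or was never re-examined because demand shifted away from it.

Dirty set: east.gen, export.gen, patch.gen, tokens.gen.
Run set: east.gen, export.gen, patch.gen, tokens.gen (4 run).
All dirty target commands ended up running.

Initial pass — values computed on the first demand:
  patch.gen = mul(7, -8) = -56
  east.gen = min2(-8, -56) = -56
  export.gen = max2(-56, -56) = -56
  tokens.gen = max2(-56, -56) = -56

Second demand — change propagation:
  patch.gen: re-runs because render.txt -8->8; new result 56.
  east.gen: re-runs because patch.gen -56->56; new result -8.
  export.gen: re-runs because patch.gen -56->56; east.gen -56->-8; new result 56.
  tokens.gen: re-runs because east.gen -56->-8; export.gen -56->56; new result 56.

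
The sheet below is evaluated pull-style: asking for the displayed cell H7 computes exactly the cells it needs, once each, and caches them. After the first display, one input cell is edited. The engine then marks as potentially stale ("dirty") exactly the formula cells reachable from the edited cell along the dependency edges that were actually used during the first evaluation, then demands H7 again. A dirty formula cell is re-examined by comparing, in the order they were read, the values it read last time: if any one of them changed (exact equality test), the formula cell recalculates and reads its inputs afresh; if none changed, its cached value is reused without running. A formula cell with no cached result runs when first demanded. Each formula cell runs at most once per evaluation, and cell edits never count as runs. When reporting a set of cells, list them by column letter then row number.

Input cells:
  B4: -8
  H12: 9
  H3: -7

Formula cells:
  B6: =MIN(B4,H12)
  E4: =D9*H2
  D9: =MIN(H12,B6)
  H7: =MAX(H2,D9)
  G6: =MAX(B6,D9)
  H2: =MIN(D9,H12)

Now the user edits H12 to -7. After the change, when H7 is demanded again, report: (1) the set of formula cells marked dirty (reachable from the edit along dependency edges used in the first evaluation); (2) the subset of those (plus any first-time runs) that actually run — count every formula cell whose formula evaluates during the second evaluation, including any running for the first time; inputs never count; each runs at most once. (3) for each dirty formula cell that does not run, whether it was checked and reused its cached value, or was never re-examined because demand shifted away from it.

The edit dirties: B6, D9, H2, H7.
3 formula cells run: B6, D9, H2.
Cache hits after checking: H7.
Note where the cutoff bites: H7 is checked, finds nothing changed, and keeps its cache.

First demand of the output computes:
  B6 = MIN(-8, 9) = -8
  D9 = MIN(9, -8) = -8
  H2 = MIN(-8, 9) = -8
  H7 = MAX(-8, -8) = -8

After the edit, cleaning proceeds:
  B6: a read changed (H12 9->-7) — executes, giving -8 — identical to its old value.
  D9: a read changed (H12 9->-7) — executes, giving -8 — identical to its old value.
  H2: a read changed (H12 9->-7) — executes, giving -8 — identical to its old value.
  H7: dirty, but its reads are unchanged (H2 unchanged, D9 unchanged); cached -8 stands.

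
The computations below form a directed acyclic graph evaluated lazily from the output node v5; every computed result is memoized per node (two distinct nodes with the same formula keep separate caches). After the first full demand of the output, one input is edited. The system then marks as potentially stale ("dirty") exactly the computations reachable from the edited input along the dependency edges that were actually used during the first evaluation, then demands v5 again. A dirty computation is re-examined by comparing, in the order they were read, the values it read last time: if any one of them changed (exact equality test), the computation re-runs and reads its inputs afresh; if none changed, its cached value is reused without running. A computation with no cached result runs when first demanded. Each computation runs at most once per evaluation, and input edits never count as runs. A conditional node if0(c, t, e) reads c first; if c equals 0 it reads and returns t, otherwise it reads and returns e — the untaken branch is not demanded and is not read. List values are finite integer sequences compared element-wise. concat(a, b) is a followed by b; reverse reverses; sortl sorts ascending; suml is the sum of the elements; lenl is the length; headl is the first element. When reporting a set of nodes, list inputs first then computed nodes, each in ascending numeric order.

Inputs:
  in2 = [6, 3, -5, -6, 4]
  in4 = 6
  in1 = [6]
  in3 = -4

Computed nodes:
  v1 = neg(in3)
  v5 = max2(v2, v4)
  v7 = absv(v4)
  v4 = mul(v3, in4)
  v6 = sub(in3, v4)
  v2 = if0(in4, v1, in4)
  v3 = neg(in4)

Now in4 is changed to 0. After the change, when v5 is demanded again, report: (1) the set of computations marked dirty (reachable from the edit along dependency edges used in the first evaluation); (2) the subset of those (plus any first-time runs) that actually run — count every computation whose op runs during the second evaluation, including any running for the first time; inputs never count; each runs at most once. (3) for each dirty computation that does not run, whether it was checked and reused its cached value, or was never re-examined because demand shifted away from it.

The edit dirties: v2, v3, v4, v5.
5 computations run: v1, v2, v3, v4, v5.
No dirty computation escaped a run.
Note the branch switch — v1 had no cache and runs now for the first time.

First demand of the output computes:
  v2 = if0(in4=6 -> else branch in4) = 6
  v3 = neg(6) = -6
  v4 = mul(-6, 6) = -36
  v5 = max2(6, -36) = 6

After the edit, cleaning proceeds:
  v1: had never run; runs now, result 4.
  v2: a read changed (in4 6->0; in4 6->0) — executes, giving 4.
  v3: a read changed (in4 6->0) — executes, giving 0.
  v4: a read changed (v3 -6->0; in4 6->0) — executes, giving 0.
  v5: a read changed (v2 6->4; v4 -36->0) — executes, giving 4.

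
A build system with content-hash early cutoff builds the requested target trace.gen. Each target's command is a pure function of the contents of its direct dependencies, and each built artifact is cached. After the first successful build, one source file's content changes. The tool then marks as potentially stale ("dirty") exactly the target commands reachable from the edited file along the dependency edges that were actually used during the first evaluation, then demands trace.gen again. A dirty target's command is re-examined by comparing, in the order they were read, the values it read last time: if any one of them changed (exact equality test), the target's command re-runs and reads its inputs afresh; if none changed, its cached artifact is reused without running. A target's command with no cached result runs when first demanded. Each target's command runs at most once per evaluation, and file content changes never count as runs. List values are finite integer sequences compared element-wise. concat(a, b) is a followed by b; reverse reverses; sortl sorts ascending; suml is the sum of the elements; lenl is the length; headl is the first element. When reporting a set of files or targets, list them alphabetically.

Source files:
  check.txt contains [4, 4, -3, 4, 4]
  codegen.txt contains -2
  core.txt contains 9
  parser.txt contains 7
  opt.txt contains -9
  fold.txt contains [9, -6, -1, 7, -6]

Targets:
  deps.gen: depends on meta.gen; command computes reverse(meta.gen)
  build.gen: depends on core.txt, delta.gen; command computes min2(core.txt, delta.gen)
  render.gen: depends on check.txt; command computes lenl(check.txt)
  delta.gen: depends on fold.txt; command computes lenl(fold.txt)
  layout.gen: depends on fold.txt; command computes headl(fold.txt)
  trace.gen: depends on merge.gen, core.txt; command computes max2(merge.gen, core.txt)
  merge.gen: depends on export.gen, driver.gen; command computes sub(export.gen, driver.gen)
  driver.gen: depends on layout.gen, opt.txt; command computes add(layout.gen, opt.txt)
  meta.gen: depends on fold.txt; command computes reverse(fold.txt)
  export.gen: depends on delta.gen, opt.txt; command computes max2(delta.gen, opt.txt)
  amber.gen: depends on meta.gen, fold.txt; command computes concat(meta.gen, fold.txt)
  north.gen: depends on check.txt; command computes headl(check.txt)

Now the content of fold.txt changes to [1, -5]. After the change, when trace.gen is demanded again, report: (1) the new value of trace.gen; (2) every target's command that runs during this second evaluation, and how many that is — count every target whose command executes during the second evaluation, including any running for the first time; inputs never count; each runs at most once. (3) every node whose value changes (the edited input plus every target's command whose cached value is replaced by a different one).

New value of trace.gen: 10.
Target commands that run: delta.gen, driver.gen, export.gen, layout.gen, merge.gen, trace.gen — 6 in total.
Values that change: delta.gen, driver.gen, export.gen, fold.txt, layout.gen, merge.gen, trace.gen.

First evaluation (everything demanded from the output):
  delta.gen = lenl([9, -6, -1, 7, -6]) = 5
  export.gen = max2(5, -9) = 5
  layout.gen = headl([9, -6, -1, 7, -6]) = 9
  driver.gen = add(9, -9) = 0
  merge.gen = sub(5, 0) = 5
  trace.gen = max2(5, 9) = 9

Propagation after the edit:
  delta.gen: runs — fold.txt [9, -6, -1, 7, -6]->[1, -5]; result 2.
  export.gen: runs — delta.gen 5->2; result 2.
  layout.gen: runs — fold.txt [9, -6, -1, 7, -6]->[1, -5]; result 1.
  driver.gen: runs — layout.gen 9->1; result -8.
  merge.gen: runs — export.gen 5->2; driver.gen 0->-8; result 10.
  trace.gen: runs — merge.gen 5->10; result 10.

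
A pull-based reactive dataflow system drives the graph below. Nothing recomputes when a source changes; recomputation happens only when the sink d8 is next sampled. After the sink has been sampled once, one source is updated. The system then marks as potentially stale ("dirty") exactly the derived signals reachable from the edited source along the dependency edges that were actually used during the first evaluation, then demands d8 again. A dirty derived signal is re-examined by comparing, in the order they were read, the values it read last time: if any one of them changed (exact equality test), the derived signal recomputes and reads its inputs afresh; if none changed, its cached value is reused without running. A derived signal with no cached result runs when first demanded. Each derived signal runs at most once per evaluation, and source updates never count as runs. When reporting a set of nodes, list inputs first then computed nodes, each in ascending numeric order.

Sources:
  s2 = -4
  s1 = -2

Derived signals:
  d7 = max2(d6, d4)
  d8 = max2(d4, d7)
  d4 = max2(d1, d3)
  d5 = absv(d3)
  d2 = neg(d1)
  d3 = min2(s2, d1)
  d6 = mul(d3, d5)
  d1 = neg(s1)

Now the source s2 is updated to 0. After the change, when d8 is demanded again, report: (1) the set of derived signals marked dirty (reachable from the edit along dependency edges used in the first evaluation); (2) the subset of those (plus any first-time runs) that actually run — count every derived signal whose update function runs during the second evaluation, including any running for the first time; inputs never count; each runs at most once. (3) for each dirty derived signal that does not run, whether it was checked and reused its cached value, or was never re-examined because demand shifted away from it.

Marked dirty: d3, d4, d5, d6, d7, d8.
Derived signals that run: d3, d4, d5, d6, d7 — 5 in total.
Checked but reused from cache: d8.
Key observation: the cutoff stops propagation at d8 — its inputs' values are unchanged, so it reuses its cache.

First evaluation (everything demanded from the output):
  d1 = neg(-2) = 2
  d3 = min2(-4, 2) = -4
  d4 = max2(2, -4) = 2
  d5 = absv(-4) = 4
  d6 = mul(-4, 4) = -16
  d7 = max2(-16, 2) = 2
  d8 = max2(2, 2) = 2

Propagation after the edit:
  d3: runs — s2 -4->0; result 0.
  d4: runs — d3 -4->0; result 2 (same value as before).
  d5: runs — d3 -4->0; result 0.
  d6: runs — d3 -4->0; d5 4->0; result 0.
  d7: runs — d6 -16->0; result 2 (same value as before).
  d8: checked — values it read are unchanged (d4 unchanged, d7 unchanged); reused cached 2 without running.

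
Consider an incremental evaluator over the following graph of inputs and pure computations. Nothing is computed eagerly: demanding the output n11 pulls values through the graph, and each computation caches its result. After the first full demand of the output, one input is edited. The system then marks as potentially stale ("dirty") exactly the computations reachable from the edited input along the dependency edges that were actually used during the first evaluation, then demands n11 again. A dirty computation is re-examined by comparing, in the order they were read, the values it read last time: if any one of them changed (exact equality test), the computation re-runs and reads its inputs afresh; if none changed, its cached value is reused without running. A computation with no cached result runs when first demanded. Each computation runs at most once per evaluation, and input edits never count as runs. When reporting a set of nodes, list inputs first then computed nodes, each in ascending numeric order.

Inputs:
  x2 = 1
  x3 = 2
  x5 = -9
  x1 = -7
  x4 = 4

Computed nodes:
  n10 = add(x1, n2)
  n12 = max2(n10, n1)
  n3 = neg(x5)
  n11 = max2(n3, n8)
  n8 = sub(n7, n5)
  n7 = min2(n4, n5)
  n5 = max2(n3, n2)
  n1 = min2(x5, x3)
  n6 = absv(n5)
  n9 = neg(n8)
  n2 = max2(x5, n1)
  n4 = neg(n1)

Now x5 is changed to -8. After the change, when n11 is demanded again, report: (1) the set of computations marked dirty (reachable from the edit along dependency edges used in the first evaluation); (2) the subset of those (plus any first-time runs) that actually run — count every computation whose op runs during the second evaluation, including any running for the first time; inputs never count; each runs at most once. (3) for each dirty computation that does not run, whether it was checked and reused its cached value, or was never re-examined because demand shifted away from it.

Initial pass — values computed on the first demand:
  n1 = min2(-9, 2) = -9
  n2 = max2(-9, -9) = -9
  n3 = neg(-9) = 9
  n4 = neg(-9) = 9
  n5 = max2(9, -9) = 9
  n7 = min2(9, 9) = 9
  n8 = sub(9, 9) = 0
  n11 = max2(9, 0) = 9

Second demand — change propagation:
  n1: re-runs because x5 -9->-8; new result -8.
  n2: re-runs because x5 -9->-8; n1 -9->-8; new result -8.
  n3: re-runs because x5 -9->-8; new result 8.
  n4: re-runs because n1 -9->-8; new result 8.
  n5: re-runs because n3 9->8; n2 -9->-8; new result 8.
  n7: re-runs because n4 9->8; n5 9->8; new result 8.
  n8: re-runs because n7 9->8; n5 9->8; new result 0 (unchanged).
  n11: re-runs because n3 9->8; new result 8.

Dirty set: n1, n2, n3, n4, n5, n7, n8, n11.
Run set: n1, n2, n3, n4, n5, n7, n8, n11 (8 run).
All dirty computations ended up running.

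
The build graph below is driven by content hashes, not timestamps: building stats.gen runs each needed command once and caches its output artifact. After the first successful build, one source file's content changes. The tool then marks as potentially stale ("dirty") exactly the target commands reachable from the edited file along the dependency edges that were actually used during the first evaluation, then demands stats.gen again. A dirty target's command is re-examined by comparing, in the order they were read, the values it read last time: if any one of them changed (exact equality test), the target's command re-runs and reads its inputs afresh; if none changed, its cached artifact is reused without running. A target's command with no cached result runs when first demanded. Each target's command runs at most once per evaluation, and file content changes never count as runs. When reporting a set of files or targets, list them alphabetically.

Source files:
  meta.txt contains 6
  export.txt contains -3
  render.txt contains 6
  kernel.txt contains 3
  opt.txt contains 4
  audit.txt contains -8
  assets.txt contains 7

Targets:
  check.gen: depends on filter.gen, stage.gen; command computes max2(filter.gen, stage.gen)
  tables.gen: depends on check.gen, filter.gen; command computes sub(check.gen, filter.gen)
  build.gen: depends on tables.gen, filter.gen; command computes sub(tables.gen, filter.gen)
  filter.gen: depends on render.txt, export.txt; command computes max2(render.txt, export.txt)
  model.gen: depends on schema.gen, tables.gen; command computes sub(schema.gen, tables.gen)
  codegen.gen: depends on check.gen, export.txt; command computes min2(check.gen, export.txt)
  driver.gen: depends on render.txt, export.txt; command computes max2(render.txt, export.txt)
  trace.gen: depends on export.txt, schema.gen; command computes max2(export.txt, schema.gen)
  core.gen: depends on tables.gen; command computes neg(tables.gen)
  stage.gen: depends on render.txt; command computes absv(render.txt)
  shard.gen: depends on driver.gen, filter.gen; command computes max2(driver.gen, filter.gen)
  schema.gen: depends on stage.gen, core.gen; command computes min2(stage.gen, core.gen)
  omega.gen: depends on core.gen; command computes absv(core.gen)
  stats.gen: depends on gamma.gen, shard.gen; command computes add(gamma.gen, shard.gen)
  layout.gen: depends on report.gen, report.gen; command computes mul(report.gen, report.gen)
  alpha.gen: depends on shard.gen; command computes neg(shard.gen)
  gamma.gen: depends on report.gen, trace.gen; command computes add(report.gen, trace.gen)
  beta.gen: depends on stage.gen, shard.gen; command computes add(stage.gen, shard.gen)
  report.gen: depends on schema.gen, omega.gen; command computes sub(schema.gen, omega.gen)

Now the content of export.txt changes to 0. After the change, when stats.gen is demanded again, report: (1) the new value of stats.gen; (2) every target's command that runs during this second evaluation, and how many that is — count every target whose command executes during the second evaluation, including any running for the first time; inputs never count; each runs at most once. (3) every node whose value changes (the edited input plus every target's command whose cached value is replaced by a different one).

stats.gen now evaluates to 6.
Run set: driver.gen, filter.gen, trace.gen (3 run).
Changed values: export.txt.
The important point: at check.gen every value read last time is unchanged, so the dirty flag clears without a run.

Initial pass — values computed on the first demand:
  driver.gen = max2(6, -3) = 6
  filter.gen = max2(6, -3) = 6
  shard.gen = max2(6, 6) = 6
  stage.gen = absv(6) = 6
  check.gen = max2(6, 6) = 6
  tables.gen = sub(6, 6) = 0
  core.gen = neg(0) = 0
  omega.gen = absv(0) = 0
  schema.gen = min2(6, 0) = 0
  report.gen = sub(0, 0) = 0
  trace.gen = max2(-3, 0) = 0
  gamma.gen = add(0, 0) = 0
  stats.gen = add(0, 6) = 6

Second demand — change propagation:
  driver.gen: re-runs because export.txt -3->0; new result 6 (unchanged).
  filter.gen: re-runs because export.txt -3->0; new result 6 (unchanged).
  check.gen: re-examined; everything it read last time is the same (filter.gen unchanged, stage.gen unchanged) — cache 6 kept, no run.
  shard.gen: re-examined; everything it read last time is the same (driver.gen unchanged, filter.gen unchanged) — cache 6 kept, no run.
  tables.gen: re-examined; everything it read last time is the same (check.gen unchanged, filter.gen unchanged) — cache 0 kept, no run.
  core.gen: re-examined; everything it read last time is the same (tables.gen unchanged) — cache 0 kept, no run.
  omega.gen: re-examined; everything it read last time is the same (core.gen unchanged) — cache 0 kept, no run.
  schema.gen: re-examined; everything it read last time is the same (stage.gen unchanged, core.gen unchanged) — cache 0 kept, no run.
  report.gen: re-examined; everything it read last time is the same (schema.gen unchanged, omega.gen unchanged) — cache 0 kept, no run.
  trace.gen: re-runs because export.txt -3->0; new result 0 (unchanged).
  gamma.gen: re-examined; everything it read last time is the same (report.gen unchanged, trace.gen unchanged) — cache 0 kept, no run.
  stats.gen: re-examined; everything it read last time is the same (gamma.gen unchanged, shard.gen unchanged) — cache 6 kept, no run.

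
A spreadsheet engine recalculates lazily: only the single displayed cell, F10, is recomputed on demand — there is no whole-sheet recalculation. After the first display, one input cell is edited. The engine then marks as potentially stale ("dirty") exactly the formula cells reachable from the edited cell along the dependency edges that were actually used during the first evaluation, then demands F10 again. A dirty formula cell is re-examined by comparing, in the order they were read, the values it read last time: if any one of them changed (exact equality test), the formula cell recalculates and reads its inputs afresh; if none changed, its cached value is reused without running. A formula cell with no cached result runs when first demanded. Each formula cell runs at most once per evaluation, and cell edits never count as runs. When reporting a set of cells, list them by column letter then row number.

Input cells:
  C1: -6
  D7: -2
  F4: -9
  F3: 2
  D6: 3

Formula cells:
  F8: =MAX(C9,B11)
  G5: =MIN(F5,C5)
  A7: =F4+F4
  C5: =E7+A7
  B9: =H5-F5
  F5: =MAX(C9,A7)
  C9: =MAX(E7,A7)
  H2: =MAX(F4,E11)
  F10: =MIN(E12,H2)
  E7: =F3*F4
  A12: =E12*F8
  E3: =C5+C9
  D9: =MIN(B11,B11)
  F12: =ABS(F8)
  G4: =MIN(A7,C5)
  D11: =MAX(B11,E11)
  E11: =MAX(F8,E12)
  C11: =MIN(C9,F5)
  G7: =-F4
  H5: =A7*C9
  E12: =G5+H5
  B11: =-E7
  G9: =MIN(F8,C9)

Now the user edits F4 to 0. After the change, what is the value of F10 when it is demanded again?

New value of F10: 0.

First evaluation (everything demanded from the output):
  A7 = -9 + -9 = -18
  E7 = 2 * -9 = -18
  B11 = -(-18) = 18
  C5 = -18 + -18 = -36
  C9 = MAX(-18, -18) = -18
  F5 = MAX(-18, -18) = -18
  F8 = MAX(-18, 18) = 18
  G5 = MIN(-18, -36) = -36
  H5 = -18 * -18 = 324
  E12 = -36 + 324 = 288
  E11 = MAX(18, 288) = 288
  H2 = MAX(-9, 288) = 288
  F10 = MIN(288, 288) = 288

Propagation after the edit:
  A7: runs — F4 -9->0; F4 -9->0; result 0.
  E7: runs — F4 -9->0; result 0.
  B11: runs — E7 -18->0; result 0.
  C5: runs — E7 -18->0; A7 -18->0; result 0.
  C9: runs — E7 -18->0; A7 -18->0; result 0.
  F5: runs — C9 -18->0; A7 -18->0; result 0.
  F8: runs — C9 -18->0; B11 18->0; result 0.
  G5: runs — F5 -18->0; C5 -36->0; result 0.
  H5: runs — A7 -18->0; C9 -18->0; result 0.
  E12: runs — G5 -36->0; H5 324->0; result 0.
  E11: runs — F8 18->0; E12 288->0; result 0.
  H2: runs — F4 -9->0; E11 288->0; result 0.
  F10: runs — E12 288->0; H2 288->0; result 0.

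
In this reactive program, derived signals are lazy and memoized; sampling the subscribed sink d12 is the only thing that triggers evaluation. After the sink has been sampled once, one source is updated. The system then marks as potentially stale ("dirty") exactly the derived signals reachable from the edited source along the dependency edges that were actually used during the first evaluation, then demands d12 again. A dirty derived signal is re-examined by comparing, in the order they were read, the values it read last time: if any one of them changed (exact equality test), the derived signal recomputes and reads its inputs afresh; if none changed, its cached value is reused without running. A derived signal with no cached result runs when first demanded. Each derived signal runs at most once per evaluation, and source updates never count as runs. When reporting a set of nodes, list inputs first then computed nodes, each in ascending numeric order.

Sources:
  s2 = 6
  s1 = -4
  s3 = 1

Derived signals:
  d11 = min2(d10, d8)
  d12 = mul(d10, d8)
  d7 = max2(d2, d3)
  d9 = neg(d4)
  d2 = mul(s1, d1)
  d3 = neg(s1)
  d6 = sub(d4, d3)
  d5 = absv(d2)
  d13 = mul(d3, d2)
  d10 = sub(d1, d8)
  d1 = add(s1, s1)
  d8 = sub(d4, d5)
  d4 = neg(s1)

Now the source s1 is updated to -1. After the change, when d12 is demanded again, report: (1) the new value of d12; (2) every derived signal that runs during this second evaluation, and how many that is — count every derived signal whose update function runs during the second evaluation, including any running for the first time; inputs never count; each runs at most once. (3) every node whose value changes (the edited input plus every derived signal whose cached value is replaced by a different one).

First demand of the output computes:
  d1 = add(-4, -4) = -8
  d2 = mul(-4, -8) = 32
  d4 = neg(-4) = 4
  d5 = absv(32) = 32
  d8 = sub(4, 32) = -28
  d10 = sub(-8, -28) = 20
  d12 = mul(20, -28) = -560

After the edit, cleaning proceeds:
  d1: a read changed (s1 -4->-1; s1 -4->-1) — executes, giving -2.
  d2: a read changed (s1 -4->-1; d1 -8->-2) — executes, giving 2.
  d4: a read changed (s1 -4->-1) — executes, giving 1.
  d5: a read changed (d2 32->2) — executes, giving 2.
  d8: a read changed (d4 4->1; d5 32->2) — executes, giving -1.
  d10: a read changed (d1 -8->-2; d8 -28->-1) — executes, giving -1.
  d12: a read changed (d10 20->-1; d8 -28->-1) — executes, giving 1.

Demanding d12 again yields 1.
7 derived signals run: d1, d2, d4, d5, d8, d10, d12.
The nodes whose values change: s1, d1, d2, d4, d5, d8, d10, d12.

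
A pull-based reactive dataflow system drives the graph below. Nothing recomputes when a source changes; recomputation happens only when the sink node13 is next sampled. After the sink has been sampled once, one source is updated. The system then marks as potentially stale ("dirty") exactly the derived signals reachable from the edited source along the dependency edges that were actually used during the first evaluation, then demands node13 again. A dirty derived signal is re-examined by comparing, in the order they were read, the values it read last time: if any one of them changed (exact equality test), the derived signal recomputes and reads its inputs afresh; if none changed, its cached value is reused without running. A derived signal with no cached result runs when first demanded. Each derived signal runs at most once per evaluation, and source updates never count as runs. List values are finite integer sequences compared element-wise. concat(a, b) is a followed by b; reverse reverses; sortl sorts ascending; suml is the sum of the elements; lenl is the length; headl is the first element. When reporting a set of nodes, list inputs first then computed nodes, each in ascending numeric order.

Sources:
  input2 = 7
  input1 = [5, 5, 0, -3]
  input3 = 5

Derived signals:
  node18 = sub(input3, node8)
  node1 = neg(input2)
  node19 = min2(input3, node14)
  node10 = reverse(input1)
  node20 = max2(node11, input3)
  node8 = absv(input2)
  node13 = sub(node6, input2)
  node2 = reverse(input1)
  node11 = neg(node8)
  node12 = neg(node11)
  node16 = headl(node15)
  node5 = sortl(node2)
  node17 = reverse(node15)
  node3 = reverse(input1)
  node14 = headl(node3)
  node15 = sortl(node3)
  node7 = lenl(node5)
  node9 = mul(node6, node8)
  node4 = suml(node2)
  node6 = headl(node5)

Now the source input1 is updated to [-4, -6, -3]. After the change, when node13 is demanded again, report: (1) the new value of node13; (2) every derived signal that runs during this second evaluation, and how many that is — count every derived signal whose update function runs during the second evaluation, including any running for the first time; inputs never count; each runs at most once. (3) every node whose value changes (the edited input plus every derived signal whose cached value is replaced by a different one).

First evaluation (everything demanded from the output):
  node2 = reverse([5, 5, 0, -3]) = [-3, 0, 5, 5]
  node5 = sortl([-3, 0, 5, 5]) = [-3, 0, 5, 5]
  node6 = headl([-3, 0, 5, 5]) = -3
  node13 = sub(-3, 7) = -10

Propagation after the edit:
  node2: runs — input1 [5, 5, 0, -3]->[-4, -6, -3]; result [-3, -6, -4].
  node5: runs — node2 [-3, 0, 5, 5]->[-3, -6, -4]; result [-6, -4, -3].
  node6: runs — node5 [-3, 0, 5, 5]->[-6, -4, -3]; result -6.
  node13: runs — node6 -3->-6; result -13.

New value of node13: -13.
Derived signals that run: node2, node5, node6, node13 — 4 in total.
Values that change: input1, node2, node5, node6, node13.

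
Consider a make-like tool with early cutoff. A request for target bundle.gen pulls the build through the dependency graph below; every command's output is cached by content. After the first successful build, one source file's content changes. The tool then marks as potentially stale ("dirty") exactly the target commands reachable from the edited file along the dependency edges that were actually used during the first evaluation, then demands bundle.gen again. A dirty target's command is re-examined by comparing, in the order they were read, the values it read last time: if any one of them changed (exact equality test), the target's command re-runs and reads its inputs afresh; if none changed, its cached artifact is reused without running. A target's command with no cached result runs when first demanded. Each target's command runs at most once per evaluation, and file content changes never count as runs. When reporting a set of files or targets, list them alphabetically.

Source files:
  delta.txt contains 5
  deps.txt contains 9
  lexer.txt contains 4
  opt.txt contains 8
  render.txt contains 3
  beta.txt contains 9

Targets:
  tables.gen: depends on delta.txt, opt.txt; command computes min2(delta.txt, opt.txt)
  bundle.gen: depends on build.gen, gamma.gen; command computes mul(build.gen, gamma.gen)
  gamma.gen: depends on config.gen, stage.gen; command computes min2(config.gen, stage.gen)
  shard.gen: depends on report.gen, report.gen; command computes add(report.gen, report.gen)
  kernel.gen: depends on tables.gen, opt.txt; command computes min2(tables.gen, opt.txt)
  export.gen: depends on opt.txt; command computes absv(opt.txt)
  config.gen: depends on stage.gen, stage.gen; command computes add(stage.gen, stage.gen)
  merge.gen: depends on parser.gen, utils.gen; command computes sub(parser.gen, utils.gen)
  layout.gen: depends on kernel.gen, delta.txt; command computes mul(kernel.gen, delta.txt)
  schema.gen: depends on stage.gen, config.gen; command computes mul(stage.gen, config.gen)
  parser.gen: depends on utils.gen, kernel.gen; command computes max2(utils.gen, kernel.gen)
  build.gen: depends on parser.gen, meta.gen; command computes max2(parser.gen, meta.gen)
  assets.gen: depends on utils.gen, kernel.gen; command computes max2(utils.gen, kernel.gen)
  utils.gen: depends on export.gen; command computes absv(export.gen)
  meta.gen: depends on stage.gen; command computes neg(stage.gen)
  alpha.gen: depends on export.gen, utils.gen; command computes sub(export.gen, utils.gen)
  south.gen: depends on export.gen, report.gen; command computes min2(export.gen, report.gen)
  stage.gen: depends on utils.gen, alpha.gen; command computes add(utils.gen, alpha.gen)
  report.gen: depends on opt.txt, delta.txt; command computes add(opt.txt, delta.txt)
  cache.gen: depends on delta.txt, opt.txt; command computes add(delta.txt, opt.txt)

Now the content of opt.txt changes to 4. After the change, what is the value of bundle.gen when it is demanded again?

First demand of the output computes:
  export.gen = absv(8) = 8
  tables.gen = min2(5, 8) = 5
  kernel.gen = min2(5, 8) = 5
  utils.gen = absv(8) = 8
  alpha.gen = sub(8, 8) = 0
  parser.gen = max2(8, 5) = 8
  stage.gen = add(8, 0) = 8
  config.gen = add(8, 8) = 16
  gamma.gen = min2(16, 8) = 8
  meta.gen = neg(8) = -8
  build.gen = max2(8, -8) = 8
  bundle.gen = mul(8, 8) = 64

After the edit, cleaning proceeds:
  export.gen: a read changed (opt.txt 8->4) — executes, giving 4.
  tables.gen: a read changed (opt.txt 8->4) — executes, giving 4.
  kernel.gen: a read changed (tables.gen 5->4; opt.txt 8->4) — executes, giving 4.
  utils.gen: a read changed (export.gen 8->4) — executes, giving 4.
  alpha.gen: a read changed (export.gen 8->4; utils.gen 8->4) — executes, giving 0 — identical to its old value.
  parser.gen: a read changed (utils.gen 8->4; kernel.gen 5->4) — executes, giving 4.
  stage.gen: a read changed (utils.gen 8->4) — executes, giving 4.
  config.gen: a read changed (stage.gen 8->4; stage.gen 8->4) — executes, giving 8.
  gamma.gen: a read changed (config.gen 16->8; stage.gen 8->4) — executes, giving 4.
  meta.gen: a read changed (stage.gen 8->4) — executes, giving -4.
  build.gen: a read changed (parser.gen 8->4; meta.gen -8->-4) — executes, giving 4.
  bundle.gen: a read changed (build.gen 8->4; gamma.gen 8->4) — executes, giving 16.

Demanding bundle.gen again yields 16.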